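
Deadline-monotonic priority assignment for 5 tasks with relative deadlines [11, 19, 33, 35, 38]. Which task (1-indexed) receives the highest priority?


Sort tasks by relative deadline (ascending):
  Task 1: deadline = 11
  Task 2: deadline = 19
  Task 3: deadline = 33
  Task 4: deadline = 35
  Task 5: deadline = 38
Priority order (highest first): [1, 2, 3, 4, 5]
Highest priority task = 1

1


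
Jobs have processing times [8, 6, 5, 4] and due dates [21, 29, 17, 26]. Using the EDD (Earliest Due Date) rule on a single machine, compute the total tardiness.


Sort by due date (EDD order): [(5, 17), (8, 21), (4, 26), (6, 29)]
Compute completion times and tardiness:
  Job 1: p=5, d=17, C=5, tardiness=max(0,5-17)=0
  Job 2: p=8, d=21, C=13, tardiness=max(0,13-21)=0
  Job 3: p=4, d=26, C=17, tardiness=max(0,17-26)=0
  Job 4: p=6, d=29, C=23, tardiness=max(0,23-29)=0
Total tardiness = 0

0


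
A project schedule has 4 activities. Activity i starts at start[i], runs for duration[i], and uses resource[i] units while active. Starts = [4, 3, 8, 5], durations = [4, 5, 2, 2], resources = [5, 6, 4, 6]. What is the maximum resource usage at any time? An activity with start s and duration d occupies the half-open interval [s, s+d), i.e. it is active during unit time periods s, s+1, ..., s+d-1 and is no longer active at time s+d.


Each activity i is active on [start_i, start_i + duration_i).
Compute total resource usage per time slot:
  t=0: active resources = [], total = 0
  t=1: active resources = [], total = 0
  t=2: active resources = [], total = 0
  t=3: active resources = [6], total = 6
  t=4: active resources = [5, 6], total = 11
  t=5: active resources = [5, 6, 6], total = 17
  t=6: active resources = [5, 6, 6], total = 17
  t=7: active resources = [5, 6], total = 11
  t=8: active resources = [4], total = 4
  t=9: active resources = [4], total = 4
Peak resource demand = 17

17


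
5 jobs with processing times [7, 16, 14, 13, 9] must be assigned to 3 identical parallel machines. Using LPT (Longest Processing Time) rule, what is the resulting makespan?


Sort jobs in decreasing order (LPT): [16, 14, 13, 9, 7]
Assign each job to the least loaded machine:
  Machine 1: jobs [16], load = 16
  Machine 2: jobs [14, 7], load = 21
  Machine 3: jobs [13, 9], load = 22
Makespan = max load = 22

22


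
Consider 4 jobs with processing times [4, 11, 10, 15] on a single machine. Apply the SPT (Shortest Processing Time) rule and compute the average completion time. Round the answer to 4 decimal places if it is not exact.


Sort jobs by processing time (SPT order): [4, 10, 11, 15]
Compute completion times sequentially:
  Job 1: processing = 4, completes at 4
  Job 2: processing = 10, completes at 14
  Job 3: processing = 11, completes at 25
  Job 4: processing = 15, completes at 40
Sum of completion times = 83
Average completion time = 83/4 = 20.75

20.75


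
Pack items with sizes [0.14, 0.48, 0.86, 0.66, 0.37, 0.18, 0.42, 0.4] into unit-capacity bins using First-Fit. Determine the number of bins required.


Place items sequentially using First-Fit:
  Item 0.14 -> new Bin 1
  Item 0.48 -> Bin 1 (now 0.62)
  Item 0.86 -> new Bin 2
  Item 0.66 -> new Bin 3
  Item 0.37 -> Bin 1 (now 0.99)
  Item 0.18 -> Bin 3 (now 0.84)
  Item 0.42 -> new Bin 4
  Item 0.4 -> Bin 4 (now 0.82)
Total bins used = 4

4


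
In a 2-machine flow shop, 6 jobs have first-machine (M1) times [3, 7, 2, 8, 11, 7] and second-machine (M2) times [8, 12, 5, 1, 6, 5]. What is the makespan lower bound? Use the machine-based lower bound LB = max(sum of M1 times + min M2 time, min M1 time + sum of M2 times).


LB1 = sum(M1 times) + min(M2 times) = 38 + 1 = 39
LB2 = min(M1 times) + sum(M2 times) = 2 + 37 = 39
Lower bound = max(LB1, LB2) = max(39, 39) = 39

39


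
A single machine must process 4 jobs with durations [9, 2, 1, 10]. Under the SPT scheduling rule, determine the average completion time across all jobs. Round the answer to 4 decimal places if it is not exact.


Sort jobs by processing time (SPT order): [1, 2, 9, 10]
Compute completion times sequentially:
  Job 1: processing = 1, completes at 1
  Job 2: processing = 2, completes at 3
  Job 3: processing = 9, completes at 12
  Job 4: processing = 10, completes at 22
Sum of completion times = 38
Average completion time = 38/4 = 9.5

9.5


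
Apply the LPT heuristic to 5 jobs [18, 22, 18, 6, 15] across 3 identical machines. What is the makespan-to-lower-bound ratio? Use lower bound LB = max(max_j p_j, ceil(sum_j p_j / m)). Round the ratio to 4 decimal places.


LPT order: [22, 18, 18, 15, 6]
Machine loads after assignment: [22, 33, 24]
LPT makespan = 33
Lower bound = max(max_job, ceil(total/3)) = max(22, 27) = 27
Ratio = 33 / 27 = 1.2222

1.2222


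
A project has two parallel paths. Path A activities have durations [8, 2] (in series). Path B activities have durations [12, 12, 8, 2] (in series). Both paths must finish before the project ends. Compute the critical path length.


Path A total = 8 + 2 = 10
Path B total = 12 + 12 + 8 + 2 = 34
Critical path = longest path = max(10, 34) = 34

34


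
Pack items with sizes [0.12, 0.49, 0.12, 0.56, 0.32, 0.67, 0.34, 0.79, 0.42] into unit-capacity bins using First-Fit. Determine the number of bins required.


Place items sequentially using First-Fit:
  Item 0.12 -> new Bin 1
  Item 0.49 -> Bin 1 (now 0.61)
  Item 0.12 -> Bin 1 (now 0.73)
  Item 0.56 -> new Bin 2
  Item 0.32 -> Bin 2 (now 0.88)
  Item 0.67 -> new Bin 3
  Item 0.34 -> new Bin 4
  Item 0.79 -> new Bin 5
  Item 0.42 -> Bin 4 (now 0.76)
Total bins used = 5

5


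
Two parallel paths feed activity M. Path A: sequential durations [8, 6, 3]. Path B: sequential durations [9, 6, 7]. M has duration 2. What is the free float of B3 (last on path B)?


ES(B3) = sum of predecessors on chain B = 15
EF(B3) = ES + duration = 15 + 7 = 22
Successor of B3 is M. ES(M) = max(sum(A), sum(B)) = max(17, 22) = 22
Free float = ES(successor) - EF(current) = 22 - 22 = 0

0


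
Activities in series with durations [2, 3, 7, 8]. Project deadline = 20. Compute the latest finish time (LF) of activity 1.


LF(activity 1) = deadline - sum of successor durations
Successors: activities 2 through 4 with durations [3, 7, 8]
Sum of successor durations = 18
LF = 20 - 18 = 2

2


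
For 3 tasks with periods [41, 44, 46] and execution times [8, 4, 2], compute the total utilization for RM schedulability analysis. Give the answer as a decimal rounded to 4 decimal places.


Compute individual utilizations (exact fractions):
  Task 1: C/T = 8/41 (approx. 0.1951)
  Task 2: C/T = 4/44 = 1/11 (approx. 0.0909)
  Task 3: C/T = 2/46 = 1/23 (approx. 0.0435)
Total utilization U = 8/41 + 1/11 + 1/23 = 3418/10373
Rounded to 4 decimal places: U = 0.3295
RM (Liu & Layland) bound for 3 tasks = 0.779763; compare with U = 3418/10373 (approx. 0.329509)
U <= bound, so schedulable by RM sufficient condition.

0.3295


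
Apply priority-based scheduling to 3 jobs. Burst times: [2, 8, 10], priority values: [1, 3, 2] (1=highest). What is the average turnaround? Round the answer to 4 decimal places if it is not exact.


Sort by priority (ascending = highest first):
Order: [(1, 2), (2, 10), (3, 8)]
Completion times:
  Priority 1, burst=2, C=2
  Priority 2, burst=10, C=12
  Priority 3, burst=8, C=20
Average turnaround = 34/3 = 11.3333

11.3333


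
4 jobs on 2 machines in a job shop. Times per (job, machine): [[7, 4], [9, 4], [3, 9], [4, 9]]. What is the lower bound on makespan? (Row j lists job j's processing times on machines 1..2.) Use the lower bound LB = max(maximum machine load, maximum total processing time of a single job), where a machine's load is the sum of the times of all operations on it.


Machine loads:
  Machine 1: 7 + 9 + 3 + 4 = 23
  Machine 2: 4 + 4 + 9 + 9 = 26
Max machine load = 26
Job totals:
  Job 1: 11
  Job 2: 13
  Job 3: 12
  Job 4: 13
Max job total = 13
Lower bound = max(26, 13) = 26

26


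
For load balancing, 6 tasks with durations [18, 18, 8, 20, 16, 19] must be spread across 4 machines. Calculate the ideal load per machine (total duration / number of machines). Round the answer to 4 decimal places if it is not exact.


Total processing time = 18 + 18 + 8 + 20 + 16 + 19 = 99
Number of machines = 4
Ideal balanced load = 99 / 4 = 24.75

24.75


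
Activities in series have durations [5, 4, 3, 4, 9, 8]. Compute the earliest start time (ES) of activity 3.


Activity 3 starts after activities 1 through 2 complete.
Predecessor durations: [5, 4]
ES = 5 + 4 = 9

9


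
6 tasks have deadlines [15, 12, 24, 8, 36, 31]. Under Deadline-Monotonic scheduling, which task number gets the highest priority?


Sort tasks by relative deadline (ascending):
  Task 4: deadline = 8
  Task 2: deadline = 12
  Task 1: deadline = 15
  Task 3: deadline = 24
  Task 6: deadline = 31
  Task 5: deadline = 36
Priority order (highest first): [4, 2, 1, 3, 6, 5]
Highest priority task = 4

4


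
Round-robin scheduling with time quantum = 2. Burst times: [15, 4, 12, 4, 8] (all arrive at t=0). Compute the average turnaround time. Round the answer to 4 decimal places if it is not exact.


Time quantum = 2
Execution trace:
  J1 runs 2 units, time = 2
  J2 runs 2 units, time = 4
  J3 runs 2 units, time = 6
  J4 runs 2 units, time = 8
  J5 runs 2 units, time = 10
  J1 runs 2 units, time = 12
  J2 runs 2 units, time = 14
  J3 runs 2 units, time = 16
  J4 runs 2 units, time = 18
  J5 runs 2 units, time = 20
  J1 runs 2 units, time = 22
  J3 runs 2 units, time = 24
  J5 runs 2 units, time = 26
  J1 runs 2 units, time = 28
  J3 runs 2 units, time = 30
  J5 runs 2 units, time = 32
  J1 runs 2 units, time = 34
  J3 runs 2 units, time = 36
  J1 runs 2 units, time = 38
  J3 runs 2 units, time = 40
  J1 runs 2 units, time = 42
  J1 runs 1 units, time = 43
Finish times: [43, 14, 40, 18, 32]
Average turnaround = 147/5 = 29.4

29.4


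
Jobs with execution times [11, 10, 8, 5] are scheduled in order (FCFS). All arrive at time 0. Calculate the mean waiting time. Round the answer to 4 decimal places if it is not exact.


FCFS order (as given): [11, 10, 8, 5]
Waiting times:
  Job 1: wait = 0
  Job 2: wait = 11
  Job 3: wait = 21
  Job 4: wait = 29
Sum of waiting times = 61
Average waiting time = 61/4 = 15.25

15.25


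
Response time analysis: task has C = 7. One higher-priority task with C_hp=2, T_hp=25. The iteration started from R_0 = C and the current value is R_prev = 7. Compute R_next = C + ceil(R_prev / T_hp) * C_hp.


R_next = C + ceil(R_prev / T_hp) * C_hp
ceil(7 / 25) = ceil(0.28) = 1
Interference = 1 * 2 = 2
R_next = 7 + 2 = 9

9


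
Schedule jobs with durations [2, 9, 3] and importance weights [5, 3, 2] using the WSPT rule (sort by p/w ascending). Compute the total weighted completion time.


Compute p/w ratios and sort ascending (WSPT): [(2, 5), (3, 2), (9, 3)]
Compute weighted completion times:
  Job (p=2,w=5): C=2, w*C=5*2=10
  Job (p=3,w=2): C=5, w*C=2*5=10
  Job (p=9,w=3): C=14, w*C=3*14=42
Total weighted completion time = 62

62


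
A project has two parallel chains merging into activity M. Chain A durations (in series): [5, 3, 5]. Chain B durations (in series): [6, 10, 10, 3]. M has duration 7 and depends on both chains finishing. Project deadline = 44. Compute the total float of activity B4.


Forward pass: ES(B4) = sum of predecessors on chain B = 26
EF = ES + duration = 26 + 3 = 29
Backward pass: LF(M) = deadline = 44; LS(M) = 44 - 7 = 37
LF(B4) = LS(M) - sum(successors on chain B) = 37 - 0 = 37
LS = LF - duration = 37 - 3 = 34
Total float = LS - ES = 34 - 26 = 8

8


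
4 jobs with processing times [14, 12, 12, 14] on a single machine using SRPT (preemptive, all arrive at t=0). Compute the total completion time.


Since all jobs arrive at t=0, SRPT equals SPT ordering.
SPT order: [12, 12, 14, 14]
Completion times:
  Job 1: p=12, C=12
  Job 2: p=12, C=24
  Job 3: p=14, C=38
  Job 4: p=14, C=52
Total completion time = 12 + 24 + 38 + 52 = 126

126


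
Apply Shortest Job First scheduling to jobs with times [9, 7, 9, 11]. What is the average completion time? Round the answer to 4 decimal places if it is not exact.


SJF order (ascending): [7, 9, 9, 11]
Completion times:
  Job 1: burst=7, C=7
  Job 2: burst=9, C=16
  Job 3: burst=9, C=25
  Job 4: burst=11, C=36
Average completion = 84/4 = 21.0

21.0


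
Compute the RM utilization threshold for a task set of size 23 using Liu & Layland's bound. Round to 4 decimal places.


Compute 2^(1/23) = 1.0305955448
Subtract 1: 1.0305955448 - 1 = 0.0305955448
Multiply by n: 23 * 0.0305955448 = 0.7036975304
Round to 4 dp: 0.7037

0.7037


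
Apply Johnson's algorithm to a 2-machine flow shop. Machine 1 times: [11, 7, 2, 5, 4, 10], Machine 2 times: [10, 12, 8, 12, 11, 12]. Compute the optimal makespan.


Apply Johnson's rule:
  Group 1 (a <= b): [(3, 2, 8), (5, 4, 11), (4, 5, 12), (2, 7, 12), (6, 10, 12)]
  Group 2 (a > b): [(1, 11, 10)]
Optimal job order: [3, 5, 4, 2, 6, 1]
Schedule:
  Job 3: M1 done at 2, M2 done at 10
  Job 5: M1 done at 6, M2 done at 21
  Job 4: M1 done at 11, M2 done at 33
  Job 2: M1 done at 18, M2 done at 45
  Job 6: M1 done at 28, M2 done at 57
  Job 1: M1 done at 39, M2 done at 67
Makespan = 67

67


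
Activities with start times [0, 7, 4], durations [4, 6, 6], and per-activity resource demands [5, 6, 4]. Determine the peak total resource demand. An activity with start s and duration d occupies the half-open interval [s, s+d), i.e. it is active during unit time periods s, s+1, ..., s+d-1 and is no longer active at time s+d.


Each activity i is active on [start_i, start_i + duration_i).
Compute total resource usage per time slot:
  t=0: active resources = [5], total = 5
  t=1: active resources = [5], total = 5
  t=2: active resources = [5], total = 5
  t=3: active resources = [5], total = 5
  t=4: active resources = [4], total = 4
  t=5: active resources = [4], total = 4
  t=6: active resources = [4], total = 4
  t=7: active resources = [6, 4], total = 10
  t=8: active resources = [6, 4], total = 10
  t=9: active resources = [6, 4], total = 10
  t=10: active resources = [6], total = 6
  t=11: active resources = [6], total = 6
  t=12: active resources = [6], total = 6
Peak resource demand = 10

10


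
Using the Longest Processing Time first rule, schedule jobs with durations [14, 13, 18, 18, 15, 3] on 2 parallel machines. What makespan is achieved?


Sort jobs in decreasing order (LPT): [18, 18, 15, 14, 13, 3]
Assign each job to the least loaded machine:
  Machine 1: jobs [18, 15, 3], load = 36
  Machine 2: jobs [18, 14, 13], load = 45
Makespan = max load = 45

45


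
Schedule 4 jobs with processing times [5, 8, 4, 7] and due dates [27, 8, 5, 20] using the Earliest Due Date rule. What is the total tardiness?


Sort by due date (EDD order): [(4, 5), (8, 8), (7, 20), (5, 27)]
Compute completion times and tardiness:
  Job 1: p=4, d=5, C=4, tardiness=max(0,4-5)=0
  Job 2: p=8, d=8, C=12, tardiness=max(0,12-8)=4
  Job 3: p=7, d=20, C=19, tardiness=max(0,19-20)=0
  Job 4: p=5, d=27, C=24, tardiness=max(0,24-27)=0
Total tardiness = 4

4


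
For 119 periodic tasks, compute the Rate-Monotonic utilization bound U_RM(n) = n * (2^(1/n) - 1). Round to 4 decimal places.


Compute 2^(1/119) = 1.0058417632
Subtract 1: 1.0058417632 - 1 = 0.0058417632
Multiply by n: 119 * 0.0058417632 = 0.6951698208
Round to 4 dp: 0.6952

0.6952


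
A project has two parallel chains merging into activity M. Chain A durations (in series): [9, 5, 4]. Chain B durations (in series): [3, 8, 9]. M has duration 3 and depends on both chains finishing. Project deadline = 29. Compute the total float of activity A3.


Forward pass: ES(A3) = sum of predecessors on chain A = 14
EF = ES + duration = 14 + 4 = 18
Backward pass: LF(M) = deadline = 29; LS(M) = 29 - 3 = 26
LF(A3) = LS(M) - sum(successors on chain A) = 26 - 0 = 26
LS = LF - duration = 26 - 4 = 22
Total float = LS - ES = 22 - 14 = 8

8


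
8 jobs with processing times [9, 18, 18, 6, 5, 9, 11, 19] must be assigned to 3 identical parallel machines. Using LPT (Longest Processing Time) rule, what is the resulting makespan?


Sort jobs in decreasing order (LPT): [19, 18, 18, 11, 9, 9, 6, 5]
Assign each job to the least loaded machine:
  Machine 1: jobs [19, 9, 5], load = 33
  Machine 2: jobs [18, 11], load = 29
  Machine 3: jobs [18, 9, 6], load = 33
Makespan = max load = 33

33


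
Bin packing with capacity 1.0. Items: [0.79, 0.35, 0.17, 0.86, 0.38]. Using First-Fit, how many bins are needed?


Place items sequentially using First-Fit:
  Item 0.79 -> new Bin 1
  Item 0.35 -> new Bin 2
  Item 0.17 -> Bin 1 (now 0.96)
  Item 0.86 -> new Bin 3
  Item 0.38 -> Bin 2 (now 0.73)
Total bins used = 3

3


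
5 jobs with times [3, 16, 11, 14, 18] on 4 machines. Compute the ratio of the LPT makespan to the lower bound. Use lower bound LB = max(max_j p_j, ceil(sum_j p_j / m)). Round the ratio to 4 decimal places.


LPT order: [18, 16, 14, 11, 3]
Machine loads after assignment: [18, 16, 14, 14]
LPT makespan = 18
Lower bound = max(max_job, ceil(total/4)) = max(18, 16) = 18
Ratio = 18 / 18 = 1.0

1.0


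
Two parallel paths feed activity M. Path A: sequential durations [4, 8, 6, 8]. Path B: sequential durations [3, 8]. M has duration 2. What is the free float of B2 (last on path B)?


ES(B2) = sum of predecessors on chain B = 3
EF(B2) = ES + duration = 3 + 8 = 11
Successor of B2 is M. ES(M) = max(sum(A), sum(B)) = max(26, 11) = 26
Free float = ES(successor) - EF(current) = 26 - 11 = 15

15


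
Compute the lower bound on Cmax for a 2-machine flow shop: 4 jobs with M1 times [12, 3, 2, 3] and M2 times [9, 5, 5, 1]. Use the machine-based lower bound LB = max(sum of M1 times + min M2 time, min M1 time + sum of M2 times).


LB1 = sum(M1 times) + min(M2 times) = 20 + 1 = 21
LB2 = min(M1 times) + sum(M2 times) = 2 + 20 = 22
Lower bound = max(LB1, LB2) = max(21, 22) = 22

22


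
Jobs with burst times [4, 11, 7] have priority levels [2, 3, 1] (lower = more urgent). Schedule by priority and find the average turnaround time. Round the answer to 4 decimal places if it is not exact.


Sort by priority (ascending = highest first):
Order: [(1, 7), (2, 4), (3, 11)]
Completion times:
  Priority 1, burst=7, C=7
  Priority 2, burst=4, C=11
  Priority 3, burst=11, C=22
Average turnaround = 40/3 = 13.3333

13.3333


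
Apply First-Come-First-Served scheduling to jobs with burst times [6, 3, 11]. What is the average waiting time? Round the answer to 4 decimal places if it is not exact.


FCFS order (as given): [6, 3, 11]
Waiting times:
  Job 1: wait = 0
  Job 2: wait = 6
  Job 3: wait = 9
Sum of waiting times = 15
Average waiting time = 15/3 = 5.0

5.0


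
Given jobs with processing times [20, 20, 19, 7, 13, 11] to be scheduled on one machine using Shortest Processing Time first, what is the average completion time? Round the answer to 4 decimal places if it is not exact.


Sort jobs by processing time (SPT order): [7, 11, 13, 19, 20, 20]
Compute completion times sequentially:
  Job 1: processing = 7, completes at 7
  Job 2: processing = 11, completes at 18
  Job 3: processing = 13, completes at 31
  Job 4: processing = 19, completes at 50
  Job 5: processing = 20, completes at 70
  Job 6: processing = 20, completes at 90
Sum of completion times = 266
Average completion time = 266/6 = 44.3333

44.3333


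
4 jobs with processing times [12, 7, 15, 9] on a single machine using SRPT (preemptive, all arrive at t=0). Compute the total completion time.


Since all jobs arrive at t=0, SRPT equals SPT ordering.
SPT order: [7, 9, 12, 15]
Completion times:
  Job 1: p=7, C=7
  Job 2: p=9, C=16
  Job 3: p=12, C=28
  Job 4: p=15, C=43
Total completion time = 7 + 16 + 28 + 43 = 94

94


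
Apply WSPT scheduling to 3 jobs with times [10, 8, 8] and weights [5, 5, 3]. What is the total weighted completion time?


Compute p/w ratios and sort ascending (WSPT): [(8, 5), (10, 5), (8, 3)]
Compute weighted completion times:
  Job (p=8,w=5): C=8, w*C=5*8=40
  Job (p=10,w=5): C=18, w*C=5*18=90
  Job (p=8,w=3): C=26, w*C=3*26=78
Total weighted completion time = 208

208


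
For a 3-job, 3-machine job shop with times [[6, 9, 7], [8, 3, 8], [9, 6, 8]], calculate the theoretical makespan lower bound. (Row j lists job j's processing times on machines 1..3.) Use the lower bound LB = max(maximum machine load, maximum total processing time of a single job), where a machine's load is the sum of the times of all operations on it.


Machine loads:
  Machine 1: 6 + 8 + 9 = 23
  Machine 2: 9 + 3 + 6 = 18
  Machine 3: 7 + 8 + 8 = 23
Max machine load = 23
Job totals:
  Job 1: 22
  Job 2: 19
  Job 3: 23
Max job total = 23
Lower bound = max(23, 23) = 23

23


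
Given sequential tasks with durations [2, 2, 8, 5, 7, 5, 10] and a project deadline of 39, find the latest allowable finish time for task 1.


LF(activity 1) = deadline - sum of successor durations
Successors: activities 2 through 7 with durations [2, 8, 5, 7, 5, 10]
Sum of successor durations = 37
LF = 39 - 37 = 2

2


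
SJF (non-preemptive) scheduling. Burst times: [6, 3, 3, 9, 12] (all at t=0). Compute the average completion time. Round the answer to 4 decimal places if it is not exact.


SJF order (ascending): [3, 3, 6, 9, 12]
Completion times:
  Job 1: burst=3, C=3
  Job 2: burst=3, C=6
  Job 3: burst=6, C=12
  Job 4: burst=9, C=21
  Job 5: burst=12, C=33
Average completion = 75/5 = 15.0

15.0


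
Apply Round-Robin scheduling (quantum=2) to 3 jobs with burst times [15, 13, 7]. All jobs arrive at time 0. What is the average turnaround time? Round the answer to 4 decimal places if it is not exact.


Time quantum = 2
Execution trace:
  J1 runs 2 units, time = 2
  J2 runs 2 units, time = 4
  J3 runs 2 units, time = 6
  J1 runs 2 units, time = 8
  J2 runs 2 units, time = 10
  J3 runs 2 units, time = 12
  J1 runs 2 units, time = 14
  J2 runs 2 units, time = 16
  J3 runs 2 units, time = 18
  J1 runs 2 units, time = 20
  J2 runs 2 units, time = 22
  J3 runs 1 units, time = 23
  J1 runs 2 units, time = 25
  J2 runs 2 units, time = 27
  J1 runs 2 units, time = 29
  J2 runs 2 units, time = 31
  J1 runs 2 units, time = 33
  J2 runs 1 units, time = 34
  J1 runs 1 units, time = 35
Finish times: [35, 34, 23]
Average turnaround = 92/3 = 30.6667

30.6667


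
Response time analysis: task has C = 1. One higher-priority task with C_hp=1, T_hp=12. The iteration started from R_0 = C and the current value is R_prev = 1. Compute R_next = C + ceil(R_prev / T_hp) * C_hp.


R_next = C + ceil(R_prev / T_hp) * C_hp
ceil(1 / 12) = ceil(0.0833) = 1
Interference = 1 * 1 = 1
R_next = 1 + 1 = 2

2


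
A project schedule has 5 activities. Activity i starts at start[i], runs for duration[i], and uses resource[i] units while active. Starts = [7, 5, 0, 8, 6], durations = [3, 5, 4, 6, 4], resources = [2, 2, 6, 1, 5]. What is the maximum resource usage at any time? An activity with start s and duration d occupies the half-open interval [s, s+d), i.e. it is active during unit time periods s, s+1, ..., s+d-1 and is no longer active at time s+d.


Each activity i is active on [start_i, start_i + duration_i).
Compute total resource usage per time slot:
  t=0: active resources = [6], total = 6
  t=1: active resources = [6], total = 6
  t=2: active resources = [6], total = 6
  t=3: active resources = [6], total = 6
  t=4: active resources = [], total = 0
  t=5: active resources = [2], total = 2
  t=6: active resources = [2, 5], total = 7
  t=7: active resources = [2, 2, 5], total = 9
  t=8: active resources = [2, 2, 1, 5], total = 10
  t=9: active resources = [2, 2, 1, 5], total = 10
  t=10: active resources = [1], total = 1
  t=11: active resources = [1], total = 1
  t=12: active resources = [1], total = 1
  t=13: active resources = [1], total = 1
Peak resource demand = 10

10


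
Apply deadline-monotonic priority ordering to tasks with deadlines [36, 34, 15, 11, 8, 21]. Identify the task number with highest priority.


Sort tasks by relative deadline (ascending):
  Task 5: deadline = 8
  Task 4: deadline = 11
  Task 3: deadline = 15
  Task 6: deadline = 21
  Task 2: deadline = 34
  Task 1: deadline = 36
Priority order (highest first): [5, 4, 3, 6, 2, 1]
Highest priority task = 5

5


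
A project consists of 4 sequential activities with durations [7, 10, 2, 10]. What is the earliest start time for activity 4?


Activity 4 starts after activities 1 through 3 complete.
Predecessor durations: [7, 10, 2]
ES = 7 + 10 + 2 = 19

19


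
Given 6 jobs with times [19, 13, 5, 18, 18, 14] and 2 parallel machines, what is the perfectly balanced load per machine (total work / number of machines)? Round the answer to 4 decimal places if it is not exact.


Total processing time = 19 + 13 + 5 + 18 + 18 + 14 = 87
Number of machines = 2
Ideal balanced load = 87 / 2 = 43.5

43.5


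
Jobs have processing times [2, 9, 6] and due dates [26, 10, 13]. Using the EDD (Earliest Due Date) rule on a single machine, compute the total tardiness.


Sort by due date (EDD order): [(9, 10), (6, 13), (2, 26)]
Compute completion times and tardiness:
  Job 1: p=9, d=10, C=9, tardiness=max(0,9-10)=0
  Job 2: p=6, d=13, C=15, tardiness=max(0,15-13)=2
  Job 3: p=2, d=26, C=17, tardiness=max(0,17-26)=0
Total tardiness = 2

2


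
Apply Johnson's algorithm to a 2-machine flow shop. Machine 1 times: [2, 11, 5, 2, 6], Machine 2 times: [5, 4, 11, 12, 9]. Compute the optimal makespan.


Apply Johnson's rule:
  Group 1 (a <= b): [(1, 2, 5), (4, 2, 12), (3, 5, 11), (5, 6, 9)]
  Group 2 (a > b): [(2, 11, 4)]
Optimal job order: [1, 4, 3, 5, 2]
Schedule:
  Job 1: M1 done at 2, M2 done at 7
  Job 4: M1 done at 4, M2 done at 19
  Job 3: M1 done at 9, M2 done at 30
  Job 5: M1 done at 15, M2 done at 39
  Job 2: M1 done at 26, M2 done at 43
Makespan = 43

43


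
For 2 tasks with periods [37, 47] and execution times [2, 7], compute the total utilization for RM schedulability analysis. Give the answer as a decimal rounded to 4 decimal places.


Compute individual utilizations (exact fractions):
  Task 1: C/T = 2/37 (approx. 0.0541)
  Task 2: C/T = 7/47 (approx. 0.1489)
Total utilization U = 2/37 + 7/47 = 353/1739
Rounded to 4 decimal places: U = 0.2030
RM (Liu & Layland) bound for 2 tasks = 0.828427; compare with U = 353/1739 (approx. 0.202990)
U <= bound, so schedulable by RM sufficient condition.

0.2030


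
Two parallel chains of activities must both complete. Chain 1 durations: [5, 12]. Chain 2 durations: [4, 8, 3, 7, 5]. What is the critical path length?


Path A total = 5 + 12 = 17
Path B total = 4 + 8 + 3 + 7 + 5 = 27
Critical path = longest path = max(17, 27) = 27

27


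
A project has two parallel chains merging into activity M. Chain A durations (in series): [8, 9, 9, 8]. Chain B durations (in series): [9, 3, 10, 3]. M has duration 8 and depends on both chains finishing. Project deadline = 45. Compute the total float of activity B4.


Forward pass: ES(B4) = sum of predecessors on chain B = 22
EF = ES + duration = 22 + 3 = 25
Backward pass: LF(M) = deadline = 45; LS(M) = 45 - 8 = 37
LF(B4) = LS(M) - sum(successors on chain B) = 37 - 0 = 37
LS = LF - duration = 37 - 3 = 34
Total float = LS - ES = 34 - 22 = 12

12


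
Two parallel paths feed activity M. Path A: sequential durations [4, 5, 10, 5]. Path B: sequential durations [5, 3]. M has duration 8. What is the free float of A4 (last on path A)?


ES(A4) = sum of predecessors on chain A = 19
EF(A4) = ES + duration = 19 + 5 = 24
Successor of A4 is M. ES(M) = max(sum(A), sum(B)) = max(24, 8) = 24
Free float = ES(successor) - EF(current) = 24 - 24 = 0

0


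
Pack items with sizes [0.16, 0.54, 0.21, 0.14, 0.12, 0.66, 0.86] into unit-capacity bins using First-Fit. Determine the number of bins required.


Place items sequentially using First-Fit:
  Item 0.16 -> new Bin 1
  Item 0.54 -> Bin 1 (now 0.7)
  Item 0.21 -> Bin 1 (now 0.91)
  Item 0.14 -> new Bin 2
  Item 0.12 -> Bin 2 (now 0.26)
  Item 0.66 -> Bin 2 (now 0.92)
  Item 0.86 -> new Bin 3
Total bins used = 3

3


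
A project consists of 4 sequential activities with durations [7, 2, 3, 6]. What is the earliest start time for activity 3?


Activity 3 starts after activities 1 through 2 complete.
Predecessor durations: [7, 2]
ES = 7 + 2 = 9

9


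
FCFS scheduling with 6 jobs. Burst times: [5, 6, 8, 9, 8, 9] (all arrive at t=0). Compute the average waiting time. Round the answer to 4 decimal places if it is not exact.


FCFS order (as given): [5, 6, 8, 9, 8, 9]
Waiting times:
  Job 1: wait = 0
  Job 2: wait = 5
  Job 3: wait = 11
  Job 4: wait = 19
  Job 5: wait = 28
  Job 6: wait = 36
Sum of waiting times = 99
Average waiting time = 99/6 = 16.5

16.5


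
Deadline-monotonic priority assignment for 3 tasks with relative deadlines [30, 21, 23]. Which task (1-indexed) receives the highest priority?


Sort tasks by relative deadline (ascending):
  Task 2: deadline = 21
  Task 3: deadline = 23
  Task 1: deadline = 30
Priority order (highest first): [2, 3, 1]
Highest priority task = 2

2


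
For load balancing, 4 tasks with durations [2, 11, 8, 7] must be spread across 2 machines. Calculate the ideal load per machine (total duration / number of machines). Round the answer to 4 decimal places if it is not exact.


Total processing time = 2 + 11 + 8 + 7 = 28
Number of machines = 2
Ideal balanced load = 28 / 2 = 14.0

14.0


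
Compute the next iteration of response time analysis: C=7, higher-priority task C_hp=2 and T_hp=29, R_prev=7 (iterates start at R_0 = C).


R_next = C + ceil(R_prev / T_hp) * C_hp
ceil(7 / 29) = ceil(0.2414) = 1
Interference = 1 * 2 = 2
R_next = 7 + 2 = 9

9


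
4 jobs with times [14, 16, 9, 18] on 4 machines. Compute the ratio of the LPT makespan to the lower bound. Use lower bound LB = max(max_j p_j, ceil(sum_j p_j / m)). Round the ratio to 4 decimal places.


LPT order: [18, 16, 14, 9]
Machine loads after assignment: [18, 16, 14, 9]
LPT makespan = 18
Lower bound = max(max_job, ceil(total/4)) = max(18, 15) = 18
Ratio = 18 / 18 = 1.0

1.0


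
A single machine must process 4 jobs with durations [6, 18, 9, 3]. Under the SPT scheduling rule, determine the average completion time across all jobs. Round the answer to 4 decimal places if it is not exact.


Sort jobs by processing time (SPT order): [3, 6, 9, 18]
Compute completion times sequentially:
  Job 1: processing = 3, completes at 3
  Job 2: processing = 6, completes at 9
  Job 3: processing = 9, completes at 18
  Job 4: processing = 18, completes at 36
Sum of completion times = 66
Average completion time = 66/4 = 16.5

16.5


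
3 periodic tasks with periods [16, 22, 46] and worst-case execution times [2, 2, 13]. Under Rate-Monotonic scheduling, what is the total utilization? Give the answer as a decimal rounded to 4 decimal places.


Compute individual utilizations (exact fractions):
  Task 1: C/T = 2/16 = 1/8 (approx. 0.125)
  Task 2: C/T = 2/22 = 1/11 (approx. 0.0909)
  Task 3: C/T = 13/46 (approx. 0.2826)
Total utilization U = 1/8 + 1/11 + 13/46 = 1009/2024
Rounded to 4 decimal places: U = 0.4985
RM (Liu & Layland) bound for 3 tasks = 0.779763; compare with U = 1009/2024 (approx. 0.498518)
U <= bound, so schedulable by RM sufficient condition.

0.4985


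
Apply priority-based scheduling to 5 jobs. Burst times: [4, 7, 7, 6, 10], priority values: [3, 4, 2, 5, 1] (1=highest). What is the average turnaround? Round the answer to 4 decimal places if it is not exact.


Sort by priority (ascending = highest first):
Order: [(1, 10), (2, 7), (3, 4), (4, 7), (5, 6)]
Completion times:
  Priority 1, burst=10, C=10
  Priority 2, burst=7, C=17
  Priority 3, burst=4, C=21
  Priority 4, burst=7, C=28
  Priority 5, burst=6, C=34
Average turnaround = 110/5 = 22.0

22.0


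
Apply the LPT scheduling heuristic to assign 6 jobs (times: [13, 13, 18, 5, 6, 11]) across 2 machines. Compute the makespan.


Sort jobs in decreasing order (LPT): [18, 13, 13, 11, 6, 5]
Assign each job to the least loaded machine:
  Machine 1: jobs [18, 11, 5], load = 34
  Machine 2: jobs [13, 13, 6], load = 32
Makespan = max load = 34

34


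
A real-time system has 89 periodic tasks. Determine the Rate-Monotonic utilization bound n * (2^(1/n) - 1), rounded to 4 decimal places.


Compute 2^(1/89) = 1.0078185773
Subtract 1: 1.0078185773 - 1 = 0.0078185773
Multiply by n: 89 * 0.0078185773 = 0.6958533797
Round to 4 dp: 0.6959

0.6959


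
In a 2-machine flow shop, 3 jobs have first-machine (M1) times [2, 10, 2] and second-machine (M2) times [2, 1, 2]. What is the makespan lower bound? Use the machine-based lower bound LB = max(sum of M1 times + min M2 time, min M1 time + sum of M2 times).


LB1 = sum(M1 times) + min(M2 times) = 14 + 1 = 15
LB2 = min(M1 times) + sum(M2 times) = 2 + 5 = 7
Lower bound = max(LB1, LB2) = max(15, 7) = 15

15


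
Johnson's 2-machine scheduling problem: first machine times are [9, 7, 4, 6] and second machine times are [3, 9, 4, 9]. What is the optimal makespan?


Apply Johnson's rule:
  Group 1 (a <= b): [(3, 4, 4), (4, 6, 9), (2, 7, 9)]
  Group 2 (a > b): [(1, 9, 3)]
Optimal job order: [3, 4, 2, 1]
Schedule:
  Job 3: M1 done at 4, M2 done at 8
  Job 4: M1 done at 10, M2 done at 19
  Job 2: M1 done at 17, M2 done at 28
  Job 1: M1 done at 26, M2 done at 31
Makespan = 31

31


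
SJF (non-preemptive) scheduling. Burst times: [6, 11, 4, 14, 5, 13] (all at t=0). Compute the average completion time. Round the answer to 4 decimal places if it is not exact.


SJF order (ascending): [4, 5, 6, 11, 13, 14]
Completion times:
  Job 1: burst=4, C=4
  Job 2: burst=5, C=9
  Job 3: burst=6, C=15
  Job 4: burst=11, C=26
  Job 5: burst=13, C=39
  Job 6: burst=14, C=53
Average completion = 146/6 = 24.3333

24.3333


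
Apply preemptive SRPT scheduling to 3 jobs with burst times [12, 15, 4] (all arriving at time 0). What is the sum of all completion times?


Since all jobs arrive at t=0, SRPT equals SPT ordering.
SPT order: [4, 12, 15]
Completion times:
  Job 1: p=4, C=4
  Job 2: p=12, C=16
  Job 3: p=15, C=31
Total completion time = 4 + 16 + 31 = 51

51


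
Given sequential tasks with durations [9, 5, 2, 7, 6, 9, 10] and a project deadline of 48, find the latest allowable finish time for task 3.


LF(activity 3) = deadline - sum of successor durations
Successors: activities 4 through 7 with durations [7, 6, 9, 10]
Sum of successor durations = 32
LF = 48 - 32 = 16

16


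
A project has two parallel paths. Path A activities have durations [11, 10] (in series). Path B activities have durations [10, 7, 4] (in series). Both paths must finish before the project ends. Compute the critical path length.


Path A total = 11 + 10 = 21
Path B total = 10 + 7 + 4 = 21
Critical path = longest path = max(21, 21) = 21

21


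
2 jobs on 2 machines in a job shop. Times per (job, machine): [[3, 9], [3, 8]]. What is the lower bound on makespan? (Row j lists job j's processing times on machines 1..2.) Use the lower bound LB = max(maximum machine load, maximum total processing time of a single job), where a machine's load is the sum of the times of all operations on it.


Machine loads:
  Machine 1: 3 + 3 = 6
  Machine 2: 9 + 8 = 17
Max machine load = 17
Job totals:
  Job 1: 12
  Job 2: 11
Max job total = 12
Lower bound = max(17, 12) = 17

17


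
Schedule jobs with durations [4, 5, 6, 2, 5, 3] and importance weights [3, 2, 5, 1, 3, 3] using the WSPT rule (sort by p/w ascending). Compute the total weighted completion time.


Compute p/w ratios and sort ascending (WSPT): [(3, 3), (6, 5), (4, 3), (5, 3), (2, 1), (5, 2)]
Compute weighted completion times:
  Job (p=3,w=3): C=3, w*C=3*3=9
  Job (p=6,w=5): C=9, w*C=5*9=45
  Job (p=4,w=3): C=13, w*C=3*13=39
  Job (p=5,w=3): C=18, w*C=3*18=54
  Job (p=2,w=1): C=20, w*C=1*20=20
  Job (p=5,w=2): C=25, w*C=2*25=50
Total weighted completion time = 217

217


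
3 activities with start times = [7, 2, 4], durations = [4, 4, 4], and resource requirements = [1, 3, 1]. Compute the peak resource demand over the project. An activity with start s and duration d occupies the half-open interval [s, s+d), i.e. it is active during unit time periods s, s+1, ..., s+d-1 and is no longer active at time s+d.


Each activity i is active on [start_i, start_i + duration_i).
Compute total resource usage per time slot:
  t=0: active resources = [], total = 0
  t=1: active resources = [], total = 0
  t=2: active resources = [3], total = 3
  t=3: active resources = [3], total = 3
  t=4: active resources = [3, 1], total = 4
  t=5: active resources = [3, 1], total = 4
  t=6: active resources = [1], total = 1
  t=7: active resources = [1, 1], total = 2
  t=8: active resources = [1], total = 1
  t=9: active resources = [1], total = 1
  t=10: active resources = [1], total = 1
Peak resource demand = 4

4


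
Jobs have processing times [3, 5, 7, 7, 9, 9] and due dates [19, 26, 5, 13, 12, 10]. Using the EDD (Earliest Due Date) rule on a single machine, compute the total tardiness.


Sort by due date (EDD order): [(7, 5), (9, 10), (9, 12), (7, 13), (3, 19), (5, 26)]
Compute completion times and tardiness:
  Job 1: p=7, d=5, C=7, tardiness=max(0,7-5)=2
  Job 2: p=9, d=10, C=16, tardiness=max(0,16-10)=6
  Job 3: p=9, d=12, C=25, tardiness=max(0,25-12)=13
  Job 4: p=7, d=13, C=32, tardiness=max(0,32-13)=19
  Job 5: p=3, d=19, C=35, tardiness=max(0,35-19)=16
  Job 6: p=5, d=26, C=40, tardiness=max(0,40-26)=14
Total tardiness = 70

70


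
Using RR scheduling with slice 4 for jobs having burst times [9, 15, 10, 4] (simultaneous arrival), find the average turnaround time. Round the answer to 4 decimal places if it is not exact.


Time quantum = 4
Execution trace:
  J1 runs 4 units, time = 4
  J2 runs 4 units, time = 8
  J3 runs 4 units, time = 12
  J4 runs 4 units, time = 16
  J1 runs 4 units, time = 20
  J2 runs 4 units, time = 24
  J3 runs 4 units, time = 28
  J1 runs 1 units, time = 29
  J2 runs 4 units, time = 33
  J3 runs 2 units, time = 35
  J2 runs 3 units, time = 38
Finish times: [29, 38, 35, 16]
Average turnaround = 118/4 = 29.5

29.5


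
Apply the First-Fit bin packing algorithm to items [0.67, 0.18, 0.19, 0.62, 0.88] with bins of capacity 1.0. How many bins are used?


Place items sequentially using First-Fit:
  Item 0.67 -> new Bin 1
  Item 0.18 -> Bin 1 (now 0.85)
  Item 0.19 -> new Bin 2
  Item 0.62 -> Bin 2 (now 0.81)
  Item 0.88 -> new Bin 3
Total bins used = 3

3


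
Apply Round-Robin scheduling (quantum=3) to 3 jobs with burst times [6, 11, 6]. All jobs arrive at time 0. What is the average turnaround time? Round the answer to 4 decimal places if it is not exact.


Time quantum = 3
Execution trace:
  J1 runs 3 units, time = 3
  J2 runs 3 units, time = 6
  J3 runs 3 units, time = 9
  J1 runs 3 units, time = 12
  J2 runs 3 units, time = 15
  J3 runs 3 units, time = 18
  J2 runs 3 units, time = 21
  J2 runs 2 units, time = 23
Finish times: [12, 23, 18]
Average turnaround = 53/3 = 17.6667

17.6667


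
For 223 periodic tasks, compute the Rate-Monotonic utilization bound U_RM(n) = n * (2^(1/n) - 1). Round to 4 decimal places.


Compute 2^(1/223) = 1.0031131190
Subtract 1: 1.0031131190 - 1 = 0.0031131190
Multiply by n: 223 * 0.0031131190 = 0.6942255370
Round to 4 dp: 0.6942

0.6942


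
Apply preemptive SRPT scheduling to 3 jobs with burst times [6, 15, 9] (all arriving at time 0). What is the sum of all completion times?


Since all jobs arrive at t=0, SRPT equals SPT ordering.
SPT order: [6, 9, 15]
Completion times:
  Job 1: p=6, C=6
  Job 2: p=9, C=15
  Job 3: p=15, C=30
Total completion time = 6 + 15 + 30 = 51

51


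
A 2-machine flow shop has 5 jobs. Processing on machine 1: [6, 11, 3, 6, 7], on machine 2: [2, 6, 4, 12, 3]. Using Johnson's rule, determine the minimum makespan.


Apply Johnson's rule:
  Group 1 (a <= b): [(3, 3, 4), (4, 6, 12)]
  Group 2 (a > b): [(2, 11, 6), (5, 7, 3), (1, 6, 2)]
Optimal job order: [3, 4, 2, 5, 1]
Schedule:
  Job 3: M1 done at 3, M2 done at 7
  Job 4: M1 done at 9, M2 done at 21
  Job 2: M1 done at 20, M2 done at 27
  Job 5: M1 done at 27, M2 done at 30
  Job 1: M1 done at 33, M2 done at 35
Makespan = 35

35
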